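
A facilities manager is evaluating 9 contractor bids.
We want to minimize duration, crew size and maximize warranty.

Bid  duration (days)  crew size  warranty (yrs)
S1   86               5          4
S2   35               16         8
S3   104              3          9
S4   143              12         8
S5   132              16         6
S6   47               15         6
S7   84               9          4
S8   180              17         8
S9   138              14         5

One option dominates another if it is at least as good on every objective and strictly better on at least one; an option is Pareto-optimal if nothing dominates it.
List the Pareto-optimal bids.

S1, S2, S3, S6, S7

S1: not dominated.
S2: not dominated (best duration).
S3: not dominated (best crew size).
S4: dominated by S3 (duration 104≤143, crew size 3≤12, warranty 9≥8).
S5: dominated by S2 (duration 35≤132, crew size 16≤16, warranty 8≥6).
S6: not dominated.
S7: not dominated.
S8: dominated by S2 (duration 35≤180, crew size 16≤17, warranty 8≥8).
S9: dominated by S3 (duration 104≤138, crew size 3≤14, warranty 9≥5).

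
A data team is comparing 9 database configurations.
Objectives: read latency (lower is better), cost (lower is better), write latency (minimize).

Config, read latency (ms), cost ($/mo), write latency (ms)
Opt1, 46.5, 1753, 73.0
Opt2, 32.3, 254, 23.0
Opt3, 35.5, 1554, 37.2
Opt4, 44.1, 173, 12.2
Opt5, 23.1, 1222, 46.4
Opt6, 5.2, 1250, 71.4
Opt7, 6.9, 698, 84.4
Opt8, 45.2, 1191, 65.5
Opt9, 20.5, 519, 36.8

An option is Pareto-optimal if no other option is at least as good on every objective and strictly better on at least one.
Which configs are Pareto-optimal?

Opt1: dominated by Opt2 (read latency 32.3≤46.5, cost 254≤1753, write latency 23.0≤73.0).
Opt2: not dominated.
Opt3: dominated by Opt2 (read latency 32.3≤35.5, cost 254≤1554, write latency 23.0≤37.2).
Opt4: not dominated (best cost).
Opt5: dominated by Opt9 (read latency 20.5≤23.1, cost 519≤1222, write latency 36.8≤46.4).
Opt6: not dominated (best read latency).
Opt7: not dominated.
Opt8: dominated by Opt2 (read latency 32.3≤45.2, cost 254≤1191, write latency 23.0≤65.5).
Opt9: not dominated.

Opt2, Opt4, Opt6, Opt7, Opt9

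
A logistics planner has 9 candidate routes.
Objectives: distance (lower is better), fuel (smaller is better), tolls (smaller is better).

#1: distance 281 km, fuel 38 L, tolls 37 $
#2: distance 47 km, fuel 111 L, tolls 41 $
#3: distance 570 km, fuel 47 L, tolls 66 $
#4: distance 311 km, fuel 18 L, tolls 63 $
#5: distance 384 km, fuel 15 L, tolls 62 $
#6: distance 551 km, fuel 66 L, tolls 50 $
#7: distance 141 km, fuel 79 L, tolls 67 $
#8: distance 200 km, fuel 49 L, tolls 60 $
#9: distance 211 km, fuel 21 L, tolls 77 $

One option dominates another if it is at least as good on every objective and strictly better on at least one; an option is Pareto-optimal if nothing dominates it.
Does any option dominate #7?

#1: worse on distance (281 vs 141).
#2: worse on fuel (111 vs 79).
#3: worse on distance (570 vs 141).
#4: worse on distance (311 vs 141).
#5: worse on distance (384 vs 141).
#6: worse on distance (551 vs 141).
#8: worse on distance (200 vs 141).
#9: worse on distance (211 vs 141).
No option is at least as good as #7 on every objective and strictly better on one.

No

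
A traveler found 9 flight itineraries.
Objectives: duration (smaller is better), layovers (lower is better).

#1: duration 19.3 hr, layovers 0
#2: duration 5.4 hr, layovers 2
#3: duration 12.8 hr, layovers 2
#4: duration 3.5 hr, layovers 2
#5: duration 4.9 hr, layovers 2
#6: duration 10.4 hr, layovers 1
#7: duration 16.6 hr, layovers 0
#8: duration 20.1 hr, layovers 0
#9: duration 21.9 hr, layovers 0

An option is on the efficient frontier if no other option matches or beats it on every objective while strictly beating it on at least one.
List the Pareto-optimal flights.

#4, #6, #7

#1: dominated by #7 (duration 16.6≤19.3, layovers 0≤0).
#2: dominated by #4 (duration 3.5≤5.4, layovers 2≤2).
#3: dominated by #2 (duration 5.4≤12.8, layovers 2≤2).
#4: not dominated (best duration).
#5: dominated by #4 (duration 3.5≤4.9, layovers 2≤2).
#6: not dominated.
#7: not dominated.
#8: dominated by #1 (duration 19.3≤20.1, layovers 0≤0).
#9: dominated by #1 (duration 19.3≤21.9, layovers 0≤0).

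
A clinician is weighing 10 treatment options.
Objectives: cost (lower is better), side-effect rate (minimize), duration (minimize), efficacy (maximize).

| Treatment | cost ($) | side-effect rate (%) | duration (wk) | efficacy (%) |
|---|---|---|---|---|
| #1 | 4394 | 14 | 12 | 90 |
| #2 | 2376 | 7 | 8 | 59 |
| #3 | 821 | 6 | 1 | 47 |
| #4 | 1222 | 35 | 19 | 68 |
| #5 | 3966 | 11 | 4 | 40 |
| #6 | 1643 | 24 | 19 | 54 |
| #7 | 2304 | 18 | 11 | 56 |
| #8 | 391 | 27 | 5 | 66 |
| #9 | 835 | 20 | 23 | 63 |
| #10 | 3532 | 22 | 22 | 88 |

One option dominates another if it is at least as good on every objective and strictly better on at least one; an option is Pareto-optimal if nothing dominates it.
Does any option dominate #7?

No

#1: worse on cost (4394 vs 2304).
#2: worse on cost (2376 vs 2304).
#3: worse on efficacy (47 vs 56).
#4: worse on side-effect rate (35 vs 18).
#5: worse on cost (3966 vs 2304).
#6: worse on side-effect rate (24 vs 18).
#8: worse on side-effect rate (27 vs 18).
#9: worse on side-effect rate (20 vs 18).
#10: worse on cost (3532 vs 2304).
No option is at least as good as #7 on every objective and strictly better on one.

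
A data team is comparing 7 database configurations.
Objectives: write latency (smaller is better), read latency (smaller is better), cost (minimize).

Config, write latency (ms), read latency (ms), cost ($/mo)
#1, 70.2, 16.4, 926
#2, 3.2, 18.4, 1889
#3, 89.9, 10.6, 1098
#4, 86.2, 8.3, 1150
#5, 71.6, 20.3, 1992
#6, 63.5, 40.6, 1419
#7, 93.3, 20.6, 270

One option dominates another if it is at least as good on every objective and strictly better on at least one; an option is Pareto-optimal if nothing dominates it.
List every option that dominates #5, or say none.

#1: write latency 70.2≤71.6, read latency 16.4≤20.3, cost 926≤1992 — dominates #5.
#2: write latency 3.2≤71.6, read latency 18.4≤20.3, cost 1889≤1992 — dominates #5.
Others (#3, #4, #6, #7) are each worse than #5 on at least one objective.

#1, #2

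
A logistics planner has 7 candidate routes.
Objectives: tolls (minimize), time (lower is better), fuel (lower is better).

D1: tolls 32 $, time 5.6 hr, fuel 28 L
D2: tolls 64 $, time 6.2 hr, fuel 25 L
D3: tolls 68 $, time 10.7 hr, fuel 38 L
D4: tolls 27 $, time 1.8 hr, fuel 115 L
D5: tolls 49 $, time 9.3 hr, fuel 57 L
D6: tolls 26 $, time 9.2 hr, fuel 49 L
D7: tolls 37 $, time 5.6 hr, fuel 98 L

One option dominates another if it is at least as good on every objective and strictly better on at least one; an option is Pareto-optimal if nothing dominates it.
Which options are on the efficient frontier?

D1, D2, D4, D6

D1: not dominated.
D2: not dominated (best fuel).
D3: dominated by D1 (tolls 32≤68, time 5.6≤10.7, fuel 28≤38).
D4: not dominated (best time).
D5: dominated by D1 (tolls 32≤49, time 5.6≤9.3, fuel 28≤57).
D6: not dominated (best tolls).
D7: dominated by D1 (tolls 32≤37, time 5.6≤5.6, fuel 28≤98).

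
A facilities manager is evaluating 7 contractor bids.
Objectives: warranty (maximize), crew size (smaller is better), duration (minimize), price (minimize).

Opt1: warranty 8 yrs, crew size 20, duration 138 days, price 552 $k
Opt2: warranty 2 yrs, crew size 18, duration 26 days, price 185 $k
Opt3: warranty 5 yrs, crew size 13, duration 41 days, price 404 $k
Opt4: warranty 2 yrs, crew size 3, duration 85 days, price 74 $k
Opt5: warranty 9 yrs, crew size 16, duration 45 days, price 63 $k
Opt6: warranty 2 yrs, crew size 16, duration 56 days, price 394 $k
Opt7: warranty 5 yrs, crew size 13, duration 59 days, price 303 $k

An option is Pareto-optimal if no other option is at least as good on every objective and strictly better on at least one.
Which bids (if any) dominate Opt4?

none

Opt1: worse on crew size (20 vs 3).
Opt2: worse on crew size (18 vs 3).
Opt3: worse on crew size (13 vs 3).
Opt5: worse on crew size (16 vs 3).
Opt6: worse on crew size (16 vs 3).
Opt7: worse on crew size (13 vs 3).
No option dominates Opt4.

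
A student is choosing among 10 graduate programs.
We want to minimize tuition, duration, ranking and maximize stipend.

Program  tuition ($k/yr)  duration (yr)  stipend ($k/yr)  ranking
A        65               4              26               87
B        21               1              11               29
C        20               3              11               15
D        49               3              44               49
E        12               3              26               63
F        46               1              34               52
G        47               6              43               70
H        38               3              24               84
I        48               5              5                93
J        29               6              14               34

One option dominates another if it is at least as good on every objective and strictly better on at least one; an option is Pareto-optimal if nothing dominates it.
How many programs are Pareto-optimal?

7

A: dominated by D (tuition 49≤65, duration 3≤4, stipend 44≥26, ranking 49≤87).
B: not dominated.
C: not dominated (best ranking).
D: not dominated (best stipend).
E: not dominated (best tuition).
F: not dominated.
G: not dominated.
H: dominated by E (tuition 12≤38, duration 3≤3, stipend 26≥24, ranking 63≤84).
I: dominated by B (tuition 21≤48, duration 1≤5, stipend 11≥5, ranking 29≤93).
J: not dominated.
Pareto-optimal: B, C, D, E, F, G, J → 7.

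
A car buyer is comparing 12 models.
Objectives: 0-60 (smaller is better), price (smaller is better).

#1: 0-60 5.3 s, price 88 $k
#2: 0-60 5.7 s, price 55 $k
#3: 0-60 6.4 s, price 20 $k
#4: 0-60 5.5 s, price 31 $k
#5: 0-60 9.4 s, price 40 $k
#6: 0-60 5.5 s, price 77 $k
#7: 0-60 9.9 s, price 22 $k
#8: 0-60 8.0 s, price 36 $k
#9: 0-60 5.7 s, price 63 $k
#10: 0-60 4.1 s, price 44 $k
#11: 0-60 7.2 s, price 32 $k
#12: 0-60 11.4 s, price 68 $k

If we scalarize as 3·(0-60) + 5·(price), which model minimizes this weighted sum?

#3

#1: 3·5.3 + 5·88 = 455.9
#2: 3·5.7 + 5·55 = 292.1
#3: 3·6.4 + 5·20 = 119.2
#4: 3·5.5 + 5·31 = 171.5
#5: 3·9.4 + 5·40 = 228.2
#6: 3·5.5 + 5·77 = 401.5
#7: 3·9.9 + 5·22 = 139.7
#8: 3·8.0 + 5·36 = 204.0
#9: 3·5.7 + 5·63 = 332.1
#10: 3·4.1 + 5·44 = 232.3
#11: 3·7.2 + 5·32 = 181.6
#12: 3·11.4 + 5·68 = 374.2
Lowest: #3 at 119.2.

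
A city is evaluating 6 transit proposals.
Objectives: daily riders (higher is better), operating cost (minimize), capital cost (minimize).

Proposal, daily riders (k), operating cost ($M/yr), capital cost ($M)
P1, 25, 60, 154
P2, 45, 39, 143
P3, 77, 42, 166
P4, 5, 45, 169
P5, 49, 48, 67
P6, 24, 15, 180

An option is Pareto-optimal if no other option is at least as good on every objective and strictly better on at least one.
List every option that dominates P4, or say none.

P2, P3

P2: daily riders 45≥5, operating cost 39≤45, capital cost 143≤169 — dominates P4.
P3: daily riders 77≥5, operating cost 42≤45, capital cost 166≤169 — dominates P4.
Others (P1, P5, P6) are each worse than P4 on at least one objective.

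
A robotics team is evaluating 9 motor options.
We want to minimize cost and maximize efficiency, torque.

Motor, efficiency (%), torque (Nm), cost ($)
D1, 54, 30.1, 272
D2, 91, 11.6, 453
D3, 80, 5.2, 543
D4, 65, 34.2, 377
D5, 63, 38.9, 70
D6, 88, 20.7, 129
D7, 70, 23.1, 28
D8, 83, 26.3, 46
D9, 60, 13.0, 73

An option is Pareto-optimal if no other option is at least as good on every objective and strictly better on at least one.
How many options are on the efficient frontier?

D1: dominated by D5 (efficiency 63≥54, torque 38.9≥30.1, cost 70≤272).
D2: not dominated (best efficiency).
D3: dominated by D2 (efficiency 91≥80, torque 11.6≥5.2, cost 453≤543).
D4: not dominated.
D5: not dominated (best torque).
D6: not dominated.
D7: not dominated (best cost).
D8: not dominated.
D9: dominated by D5 (efficiency 63≥60, torque 38.9≥13.0, cost 70≤73).
Pareto-optimal: D2, D4, D5, D6, D7, D8 → 6.

6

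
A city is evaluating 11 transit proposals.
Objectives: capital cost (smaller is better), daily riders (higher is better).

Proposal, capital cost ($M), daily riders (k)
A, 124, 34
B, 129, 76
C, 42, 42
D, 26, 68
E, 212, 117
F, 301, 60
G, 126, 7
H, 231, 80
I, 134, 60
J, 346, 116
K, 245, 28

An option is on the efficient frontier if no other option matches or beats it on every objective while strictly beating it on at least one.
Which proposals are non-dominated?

B, D, E

A: dominated by C (capital cost 42≤124, daily riders 42≥34).
B: not dominated.
C: dominated by D (capital cost 26≤42, daily riders 68≥42).
D: not dominated (best capital cost).
E: not dominated (best daily riders).
F: dominated by B (capital cost 129≤301, daily riders 76≥60).
G: dominated by A (capital cost 124≤126, daily riders 34≥7).
H: dominated by E (capital cost 212≤231, daily riders 117≥80).
I: dominated by B (capital cost 129≤134, daily riders 76≥60).
J: dominated by E (capital cost 212≤346, daily riders 117≥116).
K: dominated by A (capital cost 124≤245, daily riders 34≥28).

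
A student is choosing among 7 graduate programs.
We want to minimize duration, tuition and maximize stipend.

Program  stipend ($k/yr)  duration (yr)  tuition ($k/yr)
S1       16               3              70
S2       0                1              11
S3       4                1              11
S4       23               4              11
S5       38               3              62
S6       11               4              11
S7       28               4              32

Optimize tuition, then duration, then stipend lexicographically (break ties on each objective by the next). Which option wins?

S3

First minimize tuition: best is 11, kept {S2, S3, S4, S6}.
Then minimize duration: best is 1, kept {S2, S3}.
Then maximize stipend: best is 4, kept {S3}.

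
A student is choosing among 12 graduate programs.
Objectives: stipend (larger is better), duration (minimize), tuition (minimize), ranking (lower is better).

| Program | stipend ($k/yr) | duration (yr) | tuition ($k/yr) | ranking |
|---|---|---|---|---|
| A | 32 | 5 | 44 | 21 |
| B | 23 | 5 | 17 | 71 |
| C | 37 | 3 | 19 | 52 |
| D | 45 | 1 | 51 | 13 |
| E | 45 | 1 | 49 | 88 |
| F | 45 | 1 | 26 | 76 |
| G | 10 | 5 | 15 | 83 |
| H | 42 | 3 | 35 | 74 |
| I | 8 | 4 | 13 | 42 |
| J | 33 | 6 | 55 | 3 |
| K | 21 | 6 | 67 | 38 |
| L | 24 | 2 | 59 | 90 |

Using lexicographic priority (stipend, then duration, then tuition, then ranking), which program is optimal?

First maximize stipend: best is 45, kept {D, E, F}.
Then minimize duration: best is 1, kept {D, E, F}.
Then minimize tuition: best is 26, kept {F}.

F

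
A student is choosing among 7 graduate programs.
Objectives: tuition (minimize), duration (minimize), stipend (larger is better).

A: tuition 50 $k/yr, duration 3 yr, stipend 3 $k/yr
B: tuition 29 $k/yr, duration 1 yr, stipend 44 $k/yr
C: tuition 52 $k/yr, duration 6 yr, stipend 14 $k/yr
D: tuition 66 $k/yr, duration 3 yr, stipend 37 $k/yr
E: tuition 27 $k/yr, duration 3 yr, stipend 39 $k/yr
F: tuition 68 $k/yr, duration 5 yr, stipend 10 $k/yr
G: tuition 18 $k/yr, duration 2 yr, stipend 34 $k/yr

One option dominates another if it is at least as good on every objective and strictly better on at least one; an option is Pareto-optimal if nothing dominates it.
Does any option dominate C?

Yes

B vs C: tuition 29≤52, duration 1≤6, stipend 44≥14 — B is at least as good on every objective and strictly better on at least one, so B dominates C.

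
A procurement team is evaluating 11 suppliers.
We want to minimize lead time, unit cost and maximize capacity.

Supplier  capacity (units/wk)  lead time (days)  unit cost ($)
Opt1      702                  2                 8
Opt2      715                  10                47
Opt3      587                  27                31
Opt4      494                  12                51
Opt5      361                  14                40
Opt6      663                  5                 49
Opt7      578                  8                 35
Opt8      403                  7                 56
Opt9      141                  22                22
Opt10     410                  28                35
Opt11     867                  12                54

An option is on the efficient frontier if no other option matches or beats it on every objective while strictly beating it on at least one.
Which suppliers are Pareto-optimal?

Opt1: not dominated (best lead time).
Opt2: not dominated.
Opt3: dominated by Opt1 (capacity 702≥587, lead time 2≤27, unit cost 8≤31).
Opt4: dominated by Opt1 (capacity 702≥494, lead time 2≤12, unit cost 8≤51).
Opt5: dominated by Opt1 (capacity 702≥361, lead time 2≤14, unit cost 8≤40).
Opt6: dominated by Opt1 (capacity 702≥663, lead time 2≤5, unit cost 8≤49).
Opt7: dominated by Opt1 (capacity 702≥578, lead time 2≤8, unit cost 8≤35).
Opt8: dominated by Opt1 (capacity 702≥403, lead time 2≤7, unit cost 8≤56).
Opt9: dominated by Opt1 (capacity 702≥141, lead time 2≤22, unit cost 8≤22).
Opt10: dominated by Opt1 (capacity 702≥410, lead time 2≤28, unit cost 8≤35).
Opt11: not dominated (best capacity).

Opt1, Opt2, Opt11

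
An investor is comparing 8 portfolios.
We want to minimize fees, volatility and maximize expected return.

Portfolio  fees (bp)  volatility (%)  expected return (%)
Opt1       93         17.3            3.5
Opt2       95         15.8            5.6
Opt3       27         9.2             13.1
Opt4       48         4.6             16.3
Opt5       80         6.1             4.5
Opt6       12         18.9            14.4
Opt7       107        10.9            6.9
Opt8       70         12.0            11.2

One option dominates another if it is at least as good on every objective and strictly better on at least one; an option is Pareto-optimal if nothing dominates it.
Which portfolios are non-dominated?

Opt3, Opt4, Opt6

Opt1: dominated by Opt3 (fees 27≤93, volatility 9.2≤17.3, expected return 13.1≥3.5).
Opt2: dominated by Opt3 (fees 27≤95, volatility 9.2≤15.8, expected return 13.1≥5.6).
Opt3: not dominated.
Opt4: not dominated (best volatility).
Opt5: dominated by Opt4 (fees 48≤80, volatility 4.6≤6.1, expected return 16.3≥4.5).
Opt6: not dominated (best fees).
Opt7: dominated by Opt3 (fees 27≤107, volatility 9.2≤10.9, expected return 13.1≥6.9).
Opt8: dominated by Opt3 (fees 27≤70, volatility 9.2≤12.0, expected return 13.1≥11.2).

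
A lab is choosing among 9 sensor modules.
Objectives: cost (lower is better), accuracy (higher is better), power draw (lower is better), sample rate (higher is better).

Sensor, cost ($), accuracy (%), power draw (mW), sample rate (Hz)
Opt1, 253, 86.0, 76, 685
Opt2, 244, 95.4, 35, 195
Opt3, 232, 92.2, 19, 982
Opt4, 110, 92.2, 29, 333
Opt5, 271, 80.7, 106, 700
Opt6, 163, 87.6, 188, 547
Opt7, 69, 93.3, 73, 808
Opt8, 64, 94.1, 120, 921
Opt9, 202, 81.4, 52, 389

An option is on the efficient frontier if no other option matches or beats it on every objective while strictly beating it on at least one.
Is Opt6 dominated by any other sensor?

Yes

Opt7 vs Opt6: cost 69≤163, accuracy 93.3≥87.6, power draw 73≤188, sample rate 808≥547 — Opt7 is at least as good on every objective and strictly better on at least one, so Opt7 dominates Opt6.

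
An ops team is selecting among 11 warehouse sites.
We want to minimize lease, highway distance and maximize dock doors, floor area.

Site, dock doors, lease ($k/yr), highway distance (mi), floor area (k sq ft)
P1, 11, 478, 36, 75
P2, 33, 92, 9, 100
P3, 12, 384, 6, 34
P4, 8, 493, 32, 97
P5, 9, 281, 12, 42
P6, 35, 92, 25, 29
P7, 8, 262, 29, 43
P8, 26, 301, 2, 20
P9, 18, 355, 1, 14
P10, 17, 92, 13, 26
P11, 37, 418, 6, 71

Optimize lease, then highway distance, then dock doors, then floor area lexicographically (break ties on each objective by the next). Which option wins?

First minimize lease: best is 92, kept {P2, P6, P10}.
Then minimize highway distance: best is 9, kept {P2}.

P2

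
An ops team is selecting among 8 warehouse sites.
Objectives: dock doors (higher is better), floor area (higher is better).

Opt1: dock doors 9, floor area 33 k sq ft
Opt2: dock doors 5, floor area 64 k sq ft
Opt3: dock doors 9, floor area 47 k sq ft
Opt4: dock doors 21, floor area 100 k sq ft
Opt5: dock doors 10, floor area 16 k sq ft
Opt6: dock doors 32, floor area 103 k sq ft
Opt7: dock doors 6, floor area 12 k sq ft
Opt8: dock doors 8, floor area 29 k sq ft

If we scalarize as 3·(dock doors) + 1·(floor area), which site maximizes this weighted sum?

Opt6

Opt1: 3·9 + 1·33 = 60
Opt2: 3·5 + 1·64 = 79
Opt3: 3·9 + 1·47 = 74
Opt4: 3·21 + 1·100 = 163
Opt5: 3·10 + 1·16 = 46
Opt6: 3·32 + 1·103 = 199
Opt7: 3·6 + 1·12 = 30
Opt8: 3·8 + 1·29 = 53
Highest: Opt6 at 199.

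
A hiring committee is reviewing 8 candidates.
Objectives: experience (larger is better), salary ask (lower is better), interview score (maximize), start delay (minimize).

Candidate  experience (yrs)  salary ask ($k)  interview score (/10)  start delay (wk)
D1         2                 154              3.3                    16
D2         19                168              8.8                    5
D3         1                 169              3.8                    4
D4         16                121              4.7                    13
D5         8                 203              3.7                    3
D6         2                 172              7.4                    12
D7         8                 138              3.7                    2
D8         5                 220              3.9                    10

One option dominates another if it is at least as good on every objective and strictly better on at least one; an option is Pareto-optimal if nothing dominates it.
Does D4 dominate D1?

D4 vs D1: experience 16≥2, salary ask 121≤154, interview score 4.7≥3.3, start delay 13≤16 — D4 is at least as good on every objective with at least one strict improvement.

Yes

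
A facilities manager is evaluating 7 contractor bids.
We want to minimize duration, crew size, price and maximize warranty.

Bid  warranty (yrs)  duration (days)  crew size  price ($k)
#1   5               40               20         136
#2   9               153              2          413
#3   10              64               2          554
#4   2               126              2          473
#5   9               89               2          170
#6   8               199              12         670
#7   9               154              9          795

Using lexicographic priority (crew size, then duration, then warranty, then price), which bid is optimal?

#3

First minimize crew size: best is 2, kept {#2, #3, #4, #5}.
Then minimize duration: best is 64, kept {#3}.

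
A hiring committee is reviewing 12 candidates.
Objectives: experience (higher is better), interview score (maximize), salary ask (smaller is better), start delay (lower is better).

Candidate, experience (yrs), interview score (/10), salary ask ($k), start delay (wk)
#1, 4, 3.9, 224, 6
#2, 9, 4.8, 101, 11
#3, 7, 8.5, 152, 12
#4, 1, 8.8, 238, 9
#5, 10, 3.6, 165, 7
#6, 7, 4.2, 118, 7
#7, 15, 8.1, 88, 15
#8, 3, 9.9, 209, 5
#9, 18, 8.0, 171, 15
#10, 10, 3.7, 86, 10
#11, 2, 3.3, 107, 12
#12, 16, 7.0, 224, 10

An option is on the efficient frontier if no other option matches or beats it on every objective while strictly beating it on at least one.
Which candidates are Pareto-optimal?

#1: not dominated.
#2: not dominated.
#3: not dominated.
#4: dominated by #8 (experience 3≥1, interview score 9.9≥8.8, salary ask 209≤238, start delay 5≤9).
#5: not dominated.
#6: not dominated.
#7: not dominated.
#8: not dominated (best interview score).
#9: not dominated (best experience).
#10: not dominated (best salary ask).
#11: dominated by #2 (experience 9≥2, interview score 4.8≥3.3, salary ask 101≤107, start delay 11≤12).
#12: not dominated.

#1, #2, #3, #5, #6, #7, #8, #9, #10, #12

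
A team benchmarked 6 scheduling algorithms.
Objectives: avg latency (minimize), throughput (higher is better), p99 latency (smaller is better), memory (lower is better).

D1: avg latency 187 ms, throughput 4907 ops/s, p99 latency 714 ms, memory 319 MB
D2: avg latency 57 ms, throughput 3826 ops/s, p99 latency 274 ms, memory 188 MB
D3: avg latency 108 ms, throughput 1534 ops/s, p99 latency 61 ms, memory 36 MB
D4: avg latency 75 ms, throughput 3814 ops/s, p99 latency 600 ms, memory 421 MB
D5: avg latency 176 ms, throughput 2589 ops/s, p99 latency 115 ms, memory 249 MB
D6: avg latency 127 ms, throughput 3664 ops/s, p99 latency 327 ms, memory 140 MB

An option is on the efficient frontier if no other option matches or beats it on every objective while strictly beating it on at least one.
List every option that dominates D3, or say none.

D1: worse on avg latency (187 vs 108).
D2: worse on p99 latency (274 vs 61).
D4: worse on p99 latency (600 vs 61).
D5: worse on avg latency (176 vs 108).
D6: worse on avg latency (127 vs 108).
No option dominates D3.

none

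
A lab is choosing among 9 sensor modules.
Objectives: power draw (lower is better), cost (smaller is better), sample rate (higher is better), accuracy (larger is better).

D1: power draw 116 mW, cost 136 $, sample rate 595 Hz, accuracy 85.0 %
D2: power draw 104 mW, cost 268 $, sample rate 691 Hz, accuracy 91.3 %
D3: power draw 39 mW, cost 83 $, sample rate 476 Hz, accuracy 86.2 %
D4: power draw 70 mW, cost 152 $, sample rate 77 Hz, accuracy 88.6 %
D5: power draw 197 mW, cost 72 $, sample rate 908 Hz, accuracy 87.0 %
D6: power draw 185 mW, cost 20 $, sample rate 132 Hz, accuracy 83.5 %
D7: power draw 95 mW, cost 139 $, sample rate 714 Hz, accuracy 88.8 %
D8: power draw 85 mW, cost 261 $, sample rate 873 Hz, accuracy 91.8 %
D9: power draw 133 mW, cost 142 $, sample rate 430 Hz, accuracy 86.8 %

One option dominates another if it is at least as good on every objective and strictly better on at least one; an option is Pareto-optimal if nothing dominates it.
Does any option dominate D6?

D1: worse on cost (136 vs 20).
D2: worse on cost (268 vs 20).
D3: worse on cost (83 vs 20).
D4: worse on cost (152 vs 20).
D5: worse on power draw (197 vs 185).
D7: worse on cost (139 vs 20).
D8: worse on cost (261 vs 20).
D9: worse on cost (142 vs 20).
No option is at least as good as D6 on every objective and strictly better on one.

No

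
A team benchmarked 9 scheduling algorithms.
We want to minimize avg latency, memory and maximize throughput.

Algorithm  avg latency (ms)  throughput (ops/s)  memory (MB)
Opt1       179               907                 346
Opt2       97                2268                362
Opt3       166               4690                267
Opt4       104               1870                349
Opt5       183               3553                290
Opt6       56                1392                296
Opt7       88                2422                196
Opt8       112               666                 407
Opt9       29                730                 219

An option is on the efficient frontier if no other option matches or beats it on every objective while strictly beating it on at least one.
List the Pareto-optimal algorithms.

Opt3, Opt6, Opt7, Opt9

Opt1: dominated by Opt3 (avg latency 166≤179, throughput 4690≥907, memory 267≤346).
Opt2: dominated by Opt7 (avg latency 88≤97, throughput 2422≥2268, memory 196≤362).
Opt3: not dominated (best throughput).
Opt4: dominated by Opt7 (avg latency 88≤104, throughput 2422≥1870, memory 196≤349).
Opt5: dominated by Opt3 (avg latency 166≤183, throughput 4690≥3553, memory 267≤290).
Opt6: not dominated.
Opt7: not dominated (best memory).
Opt8: dominated by Opt2 (avg latency 97≤112, throughput 2268≥666, memory 362≤407).
Opt9: not dominated (best avg latency).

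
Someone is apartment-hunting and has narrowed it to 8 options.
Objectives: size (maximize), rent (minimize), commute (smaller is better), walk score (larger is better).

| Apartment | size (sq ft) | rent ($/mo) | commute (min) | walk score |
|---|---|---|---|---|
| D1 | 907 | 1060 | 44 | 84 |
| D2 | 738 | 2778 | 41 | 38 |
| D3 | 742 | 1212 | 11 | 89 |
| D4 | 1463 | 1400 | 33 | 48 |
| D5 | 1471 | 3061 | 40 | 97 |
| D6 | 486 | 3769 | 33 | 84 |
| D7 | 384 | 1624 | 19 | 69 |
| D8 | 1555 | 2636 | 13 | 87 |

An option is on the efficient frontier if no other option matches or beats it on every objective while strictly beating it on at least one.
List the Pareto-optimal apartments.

D1: not dominated (best rent).
D2: dominated by D3 (size 742≥738, rent 1212≤2778, commute 11≤41, walk score 89≥38).
D3: not dominated (best commute).
D4: not dominated.
D5: not dominated (best walk score).
D6: dominated by D3 (size 742≥486, rent 1212≤3769, commute 11≤33, walk score 89≥84).
D7: dominated by D3 (size 742≥384, rent 1212≤1624, commute 11≤19, walk score 89≥69).
D8: not dominated (best size).

D1, D3, D4, D5, D8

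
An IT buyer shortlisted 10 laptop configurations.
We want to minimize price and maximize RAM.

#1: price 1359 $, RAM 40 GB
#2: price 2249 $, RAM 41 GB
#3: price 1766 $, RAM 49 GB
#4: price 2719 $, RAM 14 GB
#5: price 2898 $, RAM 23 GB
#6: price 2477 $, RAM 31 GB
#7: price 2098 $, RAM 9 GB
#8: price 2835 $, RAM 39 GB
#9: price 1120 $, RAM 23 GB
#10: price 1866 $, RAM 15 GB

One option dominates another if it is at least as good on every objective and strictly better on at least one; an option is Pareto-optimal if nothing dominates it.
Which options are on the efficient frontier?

#1: not dominated.
#2: dominated by #3 (price 1766≤2249, RAM 49≥41).
#3: not dominated (best RAM).
#4: dominated by #1 (price 1359≤2719, RAM 40≥14).
#5: dominated by #1 (price 1359≤2898, RAM 40≥23).
#6: dominated by #1 (price 1359≤2477, RAM 40≥31).
#7: dominated by #1 (price 1359≤2098, RAM 40≥9).
#8: dominated by #1 (price 1359≤2835, RAM 40≥39).
#9: not dominated (best price).
#10: dominated by #1 (price 1359≤1866, RAM 40≥15).

#1, #3, #9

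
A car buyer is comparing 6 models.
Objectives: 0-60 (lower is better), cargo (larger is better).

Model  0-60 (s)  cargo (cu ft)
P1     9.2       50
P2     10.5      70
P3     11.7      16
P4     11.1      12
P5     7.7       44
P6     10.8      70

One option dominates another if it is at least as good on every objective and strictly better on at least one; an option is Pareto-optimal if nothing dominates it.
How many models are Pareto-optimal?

3

P1: not dominated.
P2: not dominated.
P3: dominated by P1 (0-60 9.2≤11.7, cargo 50≥16).
P4: dominated by P1 (0-60 9.2≤11.1, cargo 50≥12).
P5: not dominated (best 0-60).
P6: dominated by P2 (0-60 10.5≤10.8, cargo 70≥70).
Pareto-optimal: P1, P2, P5 → 3.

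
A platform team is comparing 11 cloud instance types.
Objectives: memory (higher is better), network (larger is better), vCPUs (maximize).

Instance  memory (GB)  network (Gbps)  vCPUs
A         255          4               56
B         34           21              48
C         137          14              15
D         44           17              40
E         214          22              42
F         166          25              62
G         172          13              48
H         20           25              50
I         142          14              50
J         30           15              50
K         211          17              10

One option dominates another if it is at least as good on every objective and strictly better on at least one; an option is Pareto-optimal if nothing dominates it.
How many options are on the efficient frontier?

A: not dominated (best memory).
B: dominated by F (memory 166≥34, network 25≥21, vCPUs 62≥48).
C: dominated by E (memory 214≥137, network 22≥14, vCPUs 42≥15).
D: dominated by E (memory 214≥44, network 22≥17, vCPUs 42≥40).
E: not dominated.
F: not dominated (best vCPUs).
G: not dominated.
H: dominated by F (memory 166≥20, network 25≥25, vCPUs 62≥50).
I: dominated by F (memory 166≥142, network 25≥14, vCPUs 62≥50).
J: dominated by F (memory 166≥30, network 25≥15, vCPUs 62≥50).
K: dominated by E (memory 214≥211, network 22≥17, vCPUs 42≥10).
Pareto-optimal: A, E, F, G → 4.

4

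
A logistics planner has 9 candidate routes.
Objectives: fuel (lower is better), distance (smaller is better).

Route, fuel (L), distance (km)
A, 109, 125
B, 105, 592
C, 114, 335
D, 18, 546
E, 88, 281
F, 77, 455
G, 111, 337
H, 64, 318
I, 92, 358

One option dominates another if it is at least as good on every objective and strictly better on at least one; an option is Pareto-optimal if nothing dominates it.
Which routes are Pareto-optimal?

A: not dominated (best distance).
B: dominated by D (fuel 18≤105, distance 546≤592).
C: dominated by A (fuel 109≤114, distance 125≤335).
D: not dominated (best fuel).
E: not dominated.
F: dominated by H (fuel 64≤77, distance 318≤455).
G: dominated by A (fuel 109≤111, distance 125≤337).
H: not dominated.
I: dominated by E (fuel 88≤92, distance 281≤358).

A, D, E, H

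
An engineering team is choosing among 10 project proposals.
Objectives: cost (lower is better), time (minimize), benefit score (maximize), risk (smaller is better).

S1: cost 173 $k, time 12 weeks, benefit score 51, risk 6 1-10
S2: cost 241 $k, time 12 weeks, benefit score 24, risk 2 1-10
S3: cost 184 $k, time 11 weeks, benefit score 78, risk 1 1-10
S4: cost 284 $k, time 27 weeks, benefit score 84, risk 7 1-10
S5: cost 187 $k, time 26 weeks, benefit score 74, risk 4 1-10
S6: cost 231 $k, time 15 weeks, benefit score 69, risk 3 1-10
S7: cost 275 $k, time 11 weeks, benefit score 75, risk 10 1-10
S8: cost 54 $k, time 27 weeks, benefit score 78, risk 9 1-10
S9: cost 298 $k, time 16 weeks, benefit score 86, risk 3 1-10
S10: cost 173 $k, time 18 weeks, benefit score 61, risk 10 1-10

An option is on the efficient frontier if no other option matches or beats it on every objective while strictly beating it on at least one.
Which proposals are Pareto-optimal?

S1: not dominated.
S2: dominated by S3 (cost 184≤241, time 11≤12, benefit score 78≥24, risk 1≤2).
S3: not dominated (best risk).
S4: not dominated.
S5: dominated by S3 (cost 184≤187, time 11≤26, benefit score 78≥74, risk 1≤4).
S6: dominated by S3 (cost 184≤231, time 11≤15, benefit score 78≥69, risk 1≤3).
S7: dominated by S3 (cost 184≤275, time 11≤11, benefit score 78≥75, risk 1≤10).
S8: not dominated (best cost).
S9: not dominated (best benefit score).
S10: not dominated.

S1, S3, S4, S8, S9, S10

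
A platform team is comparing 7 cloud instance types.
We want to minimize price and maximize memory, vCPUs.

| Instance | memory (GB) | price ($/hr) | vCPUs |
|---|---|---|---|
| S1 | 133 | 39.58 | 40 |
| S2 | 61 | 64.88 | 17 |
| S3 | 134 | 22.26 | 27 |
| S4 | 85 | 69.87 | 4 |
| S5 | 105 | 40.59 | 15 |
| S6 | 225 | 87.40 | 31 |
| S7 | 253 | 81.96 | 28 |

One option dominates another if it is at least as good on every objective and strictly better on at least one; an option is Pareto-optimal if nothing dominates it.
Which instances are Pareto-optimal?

S1, S3, S6, S7

S1: not dominated (best vCPUs).
S2: dominated by S1 (memory 133≥61, price 39.58≤64.88, vCPUs 40≥17).
S3: not dominated (best price).
S4: dominated by S1 (memory 133≥85, price 39.58≤69.87, vCPUs 40≥4).
S5: dominated by S1 (memory 133≥105, price 39.58≤40.59, vCPUs 40≥15).
S6: not dominated.
S7: not dominated (best memory).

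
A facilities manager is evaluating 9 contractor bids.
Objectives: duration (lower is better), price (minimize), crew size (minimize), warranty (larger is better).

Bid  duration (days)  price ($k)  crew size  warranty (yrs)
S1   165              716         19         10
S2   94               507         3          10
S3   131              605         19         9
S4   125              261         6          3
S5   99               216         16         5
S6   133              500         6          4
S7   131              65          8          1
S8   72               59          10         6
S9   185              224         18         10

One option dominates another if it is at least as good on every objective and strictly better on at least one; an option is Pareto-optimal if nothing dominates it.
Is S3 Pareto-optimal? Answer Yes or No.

S2 vs S3: duration 94≤131, price 507≤605, crew size 3≤19, warranty 10≥9 — S2 is at least as good on every objective and strictly better on at least one, so S2 dominates S3.

No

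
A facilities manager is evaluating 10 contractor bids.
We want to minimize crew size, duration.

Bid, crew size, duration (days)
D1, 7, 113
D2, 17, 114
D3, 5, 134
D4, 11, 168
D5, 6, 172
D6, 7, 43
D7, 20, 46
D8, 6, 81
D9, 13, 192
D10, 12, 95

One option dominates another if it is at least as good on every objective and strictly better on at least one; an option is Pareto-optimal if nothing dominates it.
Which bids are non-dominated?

D1: dominated by D6 (crew size 7≤7, duration 43≤113).
D2: dominated by D1 (crew size 7≤17, duration 113≤114).
D3: not dominated (best crew size).
D4: dominated by D1 (crew size 7≤11, duration 113≤168).
D5: dominated by D3 (crew size 5≤6, duration 134≤172).
D6: not dominated (best duration).
D7: dominated by D6 (crew size 7≤20, duration 43≤46).
D8: not dominated.
D9: dominated by D1 (crew size 7≤13, duration 113≤192).
D10: dominated by D6 (crew size 7≤12, duration 43≤95).

D3, D6, D8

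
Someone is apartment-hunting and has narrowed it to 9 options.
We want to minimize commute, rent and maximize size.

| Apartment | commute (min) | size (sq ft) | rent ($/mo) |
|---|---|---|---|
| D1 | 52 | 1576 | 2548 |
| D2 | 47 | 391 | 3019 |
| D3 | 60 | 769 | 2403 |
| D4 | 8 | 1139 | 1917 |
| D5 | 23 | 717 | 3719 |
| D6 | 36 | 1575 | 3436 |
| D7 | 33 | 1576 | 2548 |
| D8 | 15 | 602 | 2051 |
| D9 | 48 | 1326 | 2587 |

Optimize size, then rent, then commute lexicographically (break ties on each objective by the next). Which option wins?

D7

First maximize size: best is 1576, kept {D1, D7}.
Then minimize rent: best is 2548, kept {D1, D7}.
Then minimize commute: best is 33, kept {D7}.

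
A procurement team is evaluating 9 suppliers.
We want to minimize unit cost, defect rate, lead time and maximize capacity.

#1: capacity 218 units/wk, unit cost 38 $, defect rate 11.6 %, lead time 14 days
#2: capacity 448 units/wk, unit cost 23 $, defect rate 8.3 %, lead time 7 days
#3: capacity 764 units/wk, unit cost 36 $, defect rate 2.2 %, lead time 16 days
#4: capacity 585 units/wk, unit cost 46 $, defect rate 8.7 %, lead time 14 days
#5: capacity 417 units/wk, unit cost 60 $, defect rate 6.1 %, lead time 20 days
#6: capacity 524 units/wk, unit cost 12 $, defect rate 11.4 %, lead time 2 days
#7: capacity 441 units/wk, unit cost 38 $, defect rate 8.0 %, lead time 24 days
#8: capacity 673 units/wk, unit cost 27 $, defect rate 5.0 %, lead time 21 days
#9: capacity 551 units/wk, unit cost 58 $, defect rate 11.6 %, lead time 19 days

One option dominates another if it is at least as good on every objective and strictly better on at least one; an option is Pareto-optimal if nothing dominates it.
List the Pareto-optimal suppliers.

#1: dominated by #2 (capacity 448≥218, unit cost 23≤38, defect rate 8.3≤11.6, lead time 7≤14).
#2: not dominated.
#3: not dominated (best capacity).
#4: not dominated.
#5: dominated by #3 (capacity 764≥417, unit cost 36≤60, defect rate 2.2≤6.1, lead time 16≤20).
#6: not dominated (best unit cost).
#7: dominated by #3 (capacity 764≥441, unit cost 36≤38, defect rate 2.2≤8.0, lead time 16≤24).
#8: not dominated.
#9: dominated by #3 (capacity 764≥551, unit cost 36≤58, defect rate 2.2≤11.6, lead time 16≤19).

#2, #3, #4, #6, #8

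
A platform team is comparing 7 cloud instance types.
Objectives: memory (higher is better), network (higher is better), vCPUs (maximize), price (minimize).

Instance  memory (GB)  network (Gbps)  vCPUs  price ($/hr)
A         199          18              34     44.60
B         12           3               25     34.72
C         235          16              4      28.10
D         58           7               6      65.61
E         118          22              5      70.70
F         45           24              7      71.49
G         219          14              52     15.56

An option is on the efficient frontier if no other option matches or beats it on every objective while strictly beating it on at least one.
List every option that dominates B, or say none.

G: memory 219≥12, network 14≥3, vCPUs 52≥25, price 15.56≤34.72 — dominates B.
Others (A, C, D, E, F) are each worse than B on at least one objective.

G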